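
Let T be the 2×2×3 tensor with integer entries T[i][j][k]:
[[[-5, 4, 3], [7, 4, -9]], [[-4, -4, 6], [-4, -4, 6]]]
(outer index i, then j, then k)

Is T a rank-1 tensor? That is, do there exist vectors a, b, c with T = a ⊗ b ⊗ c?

No

The mode-3 unfolding of T (rows indexed by k, columns by (i,j) = (0,0), (0,1), (1,0), (1,1)) is [[-5, 7, -4, -4], [4, 4, -4, -4], [3, -9, 6, 6]].
There the 2×2 minor on rows k ∈ {0, 1}, columns (i,j) ∈ {(0,0), (0,1)} is det [[-5, 7], [4, 4]] = -48 ≠ 0, so this unfolding has rank ≥ 2; CP rank is at least every unfolding rank, so rank(T) ≥ 2.
In particular rank(T) ≥ 2 > 1, so T is not rank-1.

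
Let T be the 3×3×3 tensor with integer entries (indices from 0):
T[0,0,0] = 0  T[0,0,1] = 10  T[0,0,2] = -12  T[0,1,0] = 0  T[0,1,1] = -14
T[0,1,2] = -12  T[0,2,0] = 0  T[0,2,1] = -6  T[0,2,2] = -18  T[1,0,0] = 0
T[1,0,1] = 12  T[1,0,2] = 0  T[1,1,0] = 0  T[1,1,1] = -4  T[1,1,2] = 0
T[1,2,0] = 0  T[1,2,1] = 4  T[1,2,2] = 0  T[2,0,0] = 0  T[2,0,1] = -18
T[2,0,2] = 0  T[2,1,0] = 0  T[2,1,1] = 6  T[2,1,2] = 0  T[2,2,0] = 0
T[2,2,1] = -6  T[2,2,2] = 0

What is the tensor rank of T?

2

Lower bound: the mode-1 unfolding of T (rows indexed by i, columns by (j,k) = (0,0), (0,1), (0,2), (1,0), (1,1), (1,2), (2,0), (2,1), (2,2)) is [[0, 10, -12, 0, -14, -12, 0, -6, -18], [0, 12, 0, 0, -4, 0, 0, 4, 0], [0, -18, 0, 0, 6, 0, 0, -6, 0]].
There the 2×2 minor on rows i ∈ {0, 1}, columns (j,k) ∈ {(0,1), (0,2)} is det [[10, -12], [12, 0]] = 144 ≠ 0, so this unfolding has rank ≥ 2; CP rank is at least every unfolding rank, so rank(T) ≥ 2. (This is only a lower bound: in general the CP rank may exceed every unfolding rank, so we still need to exhibit 2 rank-1 terms summing to T.)
Upper bound — finding two terms. Write S_k = T[:,:,k] for the frontal slices: S₀ = [[0, 0, 0], [0, 0, 0], [0, 0, 0]], S₁ = [[10, -14, -6], [12, -4, 4], [-18, 6, -6]], S₂ = [[-12, -12, -18], [0, 0, 0], [0, 0, 0]].
If T = a₁ ⊗ b₁ ⊗ c₁ + a₂ ⊗ b₂ ⊗ c₂ then each S_k = c₁[k]·a₁b₁ᵀ + c₂[k]·a₂b₂ᵀ. S₁ and S₂ are linearly independent, so a₁b₁ᵀ and a₂b₂ᵀ must span the same plane of matrices: they are the rank-1 matrices of the form x·S₁ + y·S₂.
The 2×2 minor of x·S₁ + y·S₂ on rows {0,1}, columns {0,1} is 128·x² + 192·xy = 64·(2·x + 3·y)(x), vanishing at (x:y) = (3:-2) and (0:1).
M₁ = 3·S₁ − 2·S₂ = [[54, -18, 18], [36, -12, 12], [-54, 18, -18]] = 6·[3, 2, -3][3, -1, 1]ᵀ and M₂ = S₂ = [[-12, -12, -18], [0, 0, 0], [0, 0, 0]] = (-6)·[1, 0, 0][2, 2, 3]ᵀ, so take a₁ = [3, 2, -3], b₁ = [3, -1, 1], a₂ = [1, 0, 0], b₂ = [2, 2, 3].
Each slice is an integer combination of E₁ = a₁b₁ᵀ and E₂ = a₂b₂ᵀ: S₀ = 0, S₁ = 2·E₁ − 4·E₂, S₂ = −6·E₂; reading off coefficients, c₁ = [0, 2, 0] and c₂ = [0, -4, -6].
Hence T = [3, 2, -3] ⊗ [3, -1, 1] ⊗ [0, 2, 0] + [1, 0, 0] ⊗ [2, 2, 3] ⊗ [0, -4, -6], so rank(T) ≤ 2.
These bounds meet, so rank(T) = 2.
Check entry T[0,0,0] = 0: (3)·(3)·(0) + (1)·(2)·(0) = 0.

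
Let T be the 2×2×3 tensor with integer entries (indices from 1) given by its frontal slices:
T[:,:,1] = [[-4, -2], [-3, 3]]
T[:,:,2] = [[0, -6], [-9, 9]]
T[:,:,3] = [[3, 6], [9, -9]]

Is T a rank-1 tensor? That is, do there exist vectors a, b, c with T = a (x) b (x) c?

The mode-2 unfolding of T (rows indexed by j, columns by (i,k) = (1,1), (1,2), (1,3), (2,1), (2,2), (2,3)) is [[-4, 0, 3, -3, -9, 9], [-2, -6, 6, 3, 9, -9]].
There the 2×2 minor on rows j ∈ {1, 2}, columns (i,k) ∈ {(1,1), (1,2)} is det [[-4, 0], [-2, -6]] = 24 ≠ 0, so this unfolding has rank ≥ 2; CP rank is at least every unfolding rank, so rank(T) ≥ 2.
In particular rank(T) ≥ 2 > 1, so T is not rank-1.

No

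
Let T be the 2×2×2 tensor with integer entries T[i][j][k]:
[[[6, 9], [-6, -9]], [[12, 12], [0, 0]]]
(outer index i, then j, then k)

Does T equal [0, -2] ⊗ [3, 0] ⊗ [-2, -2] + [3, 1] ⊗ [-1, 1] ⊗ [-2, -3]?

No

Reconstruct entry (1,0,0) from the claimed factors: Σₗ aₗ[1]bₗ[0]cₗ[0] = (-2)·(3)·(-2) + (1)·(-1)·(-2) = 14, but T[1,0,0] = 12. The claim is false.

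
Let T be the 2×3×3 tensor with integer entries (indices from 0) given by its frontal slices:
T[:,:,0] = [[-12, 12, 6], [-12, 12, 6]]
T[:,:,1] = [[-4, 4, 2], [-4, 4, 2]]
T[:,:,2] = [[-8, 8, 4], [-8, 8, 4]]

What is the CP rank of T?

1

Lower bound: T ≠ 0 (e.g. T[0,0,0] = -12), so rank(T) ≥ 1.
Upper bound: if T = a ⊗ b ⊗ c then every fibre of T is a multiple of the corresponding factor, so read the factors off the fibres through the nonzero entry T[0,0,0] = -12.
The mode-1 fibre T[:,0,0] = [-12, -12] gives a = [1, 1] (primitive direction); the mode-2 fibre T[0,:,0] = [-12, 12, 6] gives b = [2, -2, -1]; then c[k] = T[0,0,k] / (a[0]·b[0]) = [-12, -4, -8] / 2 = [-6, -2, -4].
Expanding [1, 1] ⊗ [2, -2, -1] ⊗ [-6, -2, -4] reproduces all 18 entries of T, so T = [1, 1] ⊗ [2, -2, -1] ⊗ [-6, -2, -4] and rank(T) ≤ 1.
These bounds meet, so rank(T) = 1.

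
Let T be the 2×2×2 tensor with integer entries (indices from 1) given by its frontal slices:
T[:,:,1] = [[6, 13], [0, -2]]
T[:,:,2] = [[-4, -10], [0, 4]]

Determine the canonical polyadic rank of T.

2

Lower bound: the mode-1 unfolding of T (rows indexed by i, columns by (j,k) = (1,1), (1,2), (2,1), (2,2)) is [[6, -4, 13, -10], [0, 0, -2, 4]].
There the 2×2 minor on rows i ∈ {1, 2}, columns (j,k) ∈ {(1,1), (2,1)} is det [[6, 13], [0, -2]] = -12 ≠ 0, so this unfolding has rank ≥ 2; CP rank is at least every unfolding rank, so rank(T) ≥ 2. (This is only a lower bound: in general the CP rank may exceed every unfolding rank, so we still need to exhibit 2 rank-1 terms summing to T.)
Upper bound — finding two terms. Write S_k = T[:,:,k] for the frontal slices: S₁ = [[6, 13], [0, -2]], S₂ = [[-4, -10], [0, 4]].
If T = a₁ ∘ b₁ ∘ c₁ + a₂ ∘ b₂ ∘ c₂ then each S_k = c₁[k]·a₁b₁ᵀ + c₂[k]·a₂b₂ᵀ. S₁ and S₂ are linearly independent, so a₁b₁ᵀ and a₂b₂ᵀ must span the same plane of matrices: they are the rank-1 matrices of the form x·S₁ + y·S₂.
det(x·S₁ + y·S₂) is −12·x² + 32·xy − 16·y² = (-4)·(3·x − 2·y)(x − 2·y), vanishing at (x:y) = (2:3) and (2:1).
M₁ = 2·S₁ + 3·S₂ = [[0, -4], [0, 8]] = (-4)·[1, -2][0, 1]ᵀ and M₂ = 2·S₁ + S₂ = [[8, 16], [0, 0]] = 8·[1, 0][1, 2]ᵀ, so take a₁ = [1, -2], b₁ = [0, 1], a₂ = [1, 0], b₂ = [1, 2].
Each slice is an integer combination of E₁ = a₁b₁ᵀ and E₂ = a₂b₂ᵀ: S₁ = E₁ + 6·E₂, S₂ = −2·E₁ − 4·E₂; reading off coefficients, c₁ = [1, -2] and c₂ = [6, -4].
Hence T = [1, -2] ∘ [0, 1] ∘ [1, -2] + [1, 0] ∘ [1, 2] ∘ [6, -4], so rank(T) ≤ 2.
These bounds meet, so rank(T) = 2.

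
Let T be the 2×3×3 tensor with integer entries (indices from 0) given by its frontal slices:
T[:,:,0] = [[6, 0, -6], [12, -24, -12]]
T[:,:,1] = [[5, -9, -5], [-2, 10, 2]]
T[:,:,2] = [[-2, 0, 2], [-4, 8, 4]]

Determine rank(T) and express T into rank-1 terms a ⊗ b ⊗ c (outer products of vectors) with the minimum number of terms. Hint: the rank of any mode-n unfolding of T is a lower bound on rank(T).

Lower bound: the mode-2 unfolding of T (rows indexed by j, columns by (i,k) = (0,0), (0,1), (0,2), (1,0), (1,1), (1,2)) is [[6, 5, -2, 12, -2, -4], [0, -9, 0, -24, 10, 8], [-6, -5, 2, -12, 2, 4]].
There the 2×2 minor on rows j ∈ {0, 1}, columns (i,k) ∈ {(0,0), (0,1)} is det [[6, 5], [0, -9]] = -54 ≠ 0, so this unfolding has rank ≥ 2; CP rank is at least every unfolding rank, so rank(T) ≥ 2. (Unfolding ranks only ever bound the CP rank from below — rank(T) can be strictly larger than all of them — so the matching upper bound has to come from an explicit 2-term decomposition.)
Upper bound — finding two terms. Write S_k = T[:,:,k] for the frontal slices: S₀ = [[6, 0, -6], [12, -24, -12]], S₁ = [[5, -9, -5], [-2, 10, 2]], S₂ = [[-2, 0, 2], [-4, 8, 4]].
If T = a₁ ⊗ b₁ ⊗ c₁ + a₂ ⊗ b₂ ⊗ c₂ then each S_k = c₁[k]·a₁b₁ᵀ + c₂[k]·a₂b₂ᵀ. S₀ and S₁ are linearly independent, so a₁b₁ᵀ and a₂b₂ᵀ must span the same plane of matrices: they are the rank-1 matrices of the form x·S₀ + y·S₁.
The 2×2 minor of x·S₀ + y·S₁ on rows {0,1}, columns {0,1} is −144·x² + 48·xy + 32·y² = (-16)·(3·x − 2·y)(3·x + y), vanishing at (x:y) = (2:3) and (1:-3).
M₁ = 2·S₀ + 3·S₁ = [[27, -27, -27], [18, -18, -18]] = 9·[3, 2][1, -1, -1]ᵀ and M₂ = S₀ − 3·S₁ = [[-9, 27, 9], [18, -54, -18]] = (-9)·[1, -2][1, -3, -1]ᵀ, so take a₁ = [3, 2], b₁ = [1, -1, -1], a₂ = [1, -2], b₂ = [1, -3, -1].
Each slice is an integer combination of E₁ = a₁b₁ᵀ and E₂ = a₂b₂ᵀ: S₀ = 3·E₁ − 3·E₂, S₁ = E₁ + 2·E₂, S₂ = −E₁ + E₂; reading off coefficients, c₁ = [3, 1, -1] and c₂ = [-3, 2, 1].
Hence T = [3, 2] ⊗ [1, -1, -1] ⊗ [3, 1, -1] + [1, -2] ⊗ [1, -3, -1] ⊗ [-3, 2, 1], so rank(T) ≤ 2.
These bounds meet, so rank(T) = 2.

rank(T) = 2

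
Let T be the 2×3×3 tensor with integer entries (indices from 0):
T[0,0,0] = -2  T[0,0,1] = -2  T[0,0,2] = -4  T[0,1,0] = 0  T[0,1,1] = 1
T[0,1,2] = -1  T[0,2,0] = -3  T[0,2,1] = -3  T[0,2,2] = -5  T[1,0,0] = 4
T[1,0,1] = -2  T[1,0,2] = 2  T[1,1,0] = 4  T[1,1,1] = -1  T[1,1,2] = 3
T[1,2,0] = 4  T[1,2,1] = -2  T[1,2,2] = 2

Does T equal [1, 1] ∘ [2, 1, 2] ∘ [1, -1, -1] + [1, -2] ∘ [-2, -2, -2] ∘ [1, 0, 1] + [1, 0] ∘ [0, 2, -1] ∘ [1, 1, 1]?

Reconstruct entry (0,0,0) from the claimed factors: Σₗ aₗ[0]bₗ[0]cₗ[0] = (1)·(2)·(1) + (1)·(-2)·(1) + (1)·(0)·(1) = 0, but T[0,0,0] = -2. The claim is false.

No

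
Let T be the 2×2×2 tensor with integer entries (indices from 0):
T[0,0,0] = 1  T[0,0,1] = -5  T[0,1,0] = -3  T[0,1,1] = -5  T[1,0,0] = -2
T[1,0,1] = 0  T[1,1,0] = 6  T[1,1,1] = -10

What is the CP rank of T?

2

Lower bound: the mode-1 unfolding of T (rows indexed by i, columns by (j,k) = (0,0), (0,1), (1,0), (1,1)) is [[1, -5, -3, -5], [-2, 0, 6, -10]].
There the 2×2 minor on rows i ∈ {0, 1}, columns (j,k) ∈ {(0,0), (0,1)} is det [[1, -5], [-2, 0]] = -10 ≠ 0, so this unfolding has rank ≥ 2; CP rank is at least every unfolding rank, so rank(T) ≥ 2. (Unfolding ranks only ever bound the CP rank from below — rank(T) can be strictly larger than all of them — so the matching upper bound has to come from an explicit 2-term decomposition.)
Upper bound — finding two terms. Write S_k = T[:,:,k] for the frontal slices: S₀ = [[1, -3], [-2, 6]], S₁ = [[-5, -5], [0, -10]].
If T = a₁ ⊗ b₁ ⊗ c₁ + a₂ ⊗ b₂ ⊗ c₂ then each S_k = c₁[k]·a₁b₁ᵀ + c₂[k]·a₂b₂ᵀ. S₀ and S₁ are linearly independent, so a₁b₁ᵀ and a₂b₂ᵀ must span the same plane of matrices: they are the rank-1 matrices of the form x·S₀ + y·S₁.
det(x·S₀ + y·S₁) is −50·xy + 50·y² = (-50)·(x − y)(y), vanishing at (x:y) = (1:1) and (1:0).
M₁ = S₀ + S₁ = [[-4, -8], [-2, -4]] = (-2)·[2, 1][1, 2]ᵀ and M₂ = S₀ = [[1, -3], [-2, 6]] = [1, -2][1, -3]ᵀ, so take a₁ = [2, 1], b₁ = [1, 2], a₂ = [1, -2], b₂ = [1, -3].
Each slice is an integer combination of E₁ = a₁b₁ᵀ and E₂ = a₂b₂ᵀ: S₀ = E₂, S₁ = −2·E₁ − E₂; reading off coefficients, c₁ = [0, -2] and c₂ = [1, -1].
Hence T = [2, 1] ⊗ [1, 2] ⊗ [0, -2] + [1, -2] ⊗ [1, -3] ⊗ [1, -1], so rank(T) ≤ 2.
These bounds meet, so rank(T) = 2.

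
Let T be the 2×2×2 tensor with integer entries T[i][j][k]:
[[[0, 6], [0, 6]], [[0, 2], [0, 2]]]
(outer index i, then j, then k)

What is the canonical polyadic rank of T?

1

Lower bound: T ≠ 0 (e.g. T[0,0,1] = 6), so rank(T) ≥ 1.
Upper bound: the mode-1 fibre T[:,0,1] = [6, 2] gives a = (3, 1) (primitive direction); the mode-2 fibre T[0,:,1] = [6, 6] gives b = (1, 1); then c[k] = T[0,0,k] / (a[0]·b[0]) = [0, 6] / 3 = (0, 2).
Expanding (3, 1) ⊗ (1, 1) ⊗ (0, 2) reproduces all 8 entries of T, so T = (3, 1) ⊗ (1, 1) ⊗ (0, 2) and rank(T) ≤ 1.
These bounds meet, so rank(T) = 1.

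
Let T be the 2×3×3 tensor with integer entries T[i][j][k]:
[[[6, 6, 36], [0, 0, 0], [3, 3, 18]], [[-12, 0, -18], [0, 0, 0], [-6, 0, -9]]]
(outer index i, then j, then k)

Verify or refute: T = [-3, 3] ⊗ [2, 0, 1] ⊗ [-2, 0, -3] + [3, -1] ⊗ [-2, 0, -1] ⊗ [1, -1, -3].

No

Reconstruct entry (1,0,0) from the claimed factors: Σₗ aₗ[1]bₗ[0]cₗ[0] = (3)·(2)·(-2) + (-1)·(-2)·(1) = -10, but T[1,0,0] = -12. The claim is false.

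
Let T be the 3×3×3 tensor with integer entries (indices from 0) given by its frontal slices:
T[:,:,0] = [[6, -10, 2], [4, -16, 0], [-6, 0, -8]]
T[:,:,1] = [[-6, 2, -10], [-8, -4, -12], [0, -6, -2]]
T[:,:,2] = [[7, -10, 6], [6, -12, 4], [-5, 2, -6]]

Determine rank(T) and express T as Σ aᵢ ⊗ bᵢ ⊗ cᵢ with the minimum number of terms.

Lower bound: the mode-2 unfolding of T (rows indexed by j, columns by (i,k) = (0,0), (0,1), (0,2), (1,0), (1,1), (1,2), (2,0), (2,1), (2,2)) is [[6, -6, 7, 4, -8, 6, -6, 0, -5], [-10, 2, -10, -16, -4, -12, 0, -6, 2], [2, -10, 6, 0, -12, 4, -8, -2, -6]].
There the 3×3 minor on rows j ∈ {0, 1, 2}, columns (i,k) ∈ {(0,0), (0,1), (0,2)} is det [[6, -6, 7], [-10, 2, -10], [2, -10, 6]] = -96 ≠ 0, so this unfolding has rank ≥ 3; CP rank is at least every unfolding rank, so rank(T) ≥ 3. (Unfolding ranks only ever bound the CP rank from below — rank(T) can be strictly larger than all of them — so the matching upper bound has to come from an explicit 3-term decomposition.)
Upper bound: T is a sum of 3 rank-1 terms, T = [1, 0, 0] ⊗ [0, 1, -1] ⊗ [2, 2, 0] + [1, 2, 1] ⊗ [1, 2, 2] ⊗ [-2, -2, -1] + [2, 2, -1] ⊗ [1, -1, 1] ⊗ [4, -2, 4] (written with every a and b primitive with positive leading entry and the scale carried by c; CP decompositions are not unique, and this one is verified by expanding entrywise), so rank(T) ≤ 3.
These bounds meet, so rank(T) = 3.

rank(T) = 3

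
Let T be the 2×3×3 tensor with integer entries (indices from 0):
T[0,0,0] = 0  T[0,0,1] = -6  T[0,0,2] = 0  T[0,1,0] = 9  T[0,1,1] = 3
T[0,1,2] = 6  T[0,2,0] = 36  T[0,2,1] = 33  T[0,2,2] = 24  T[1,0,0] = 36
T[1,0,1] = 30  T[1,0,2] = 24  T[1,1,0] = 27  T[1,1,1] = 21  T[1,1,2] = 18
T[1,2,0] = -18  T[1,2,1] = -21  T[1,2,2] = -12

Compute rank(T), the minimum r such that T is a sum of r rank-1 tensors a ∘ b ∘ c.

2

Lower bound: in the mode-1 unfolding of T (rows indexed by i, columns by (j,k)) the 2×2 minor on rows i ∈ {0, 1}, columns (j,k) ∈ {(0,0), (0,1)} is det [[0, -6], [36, 30]] = 216 ≠ 0, so that unfolding has rank ≥ 2 and hence rank(T) ≥ 2 (CP rank is at least every unfolding rank, though it can be larger).
Upper bound: with S_k = T[:,:,k], the two rank-1 terms a₁b₁ᵀ, a₂b₂ᵀ are the rank-1 members of the pencil x·S₀ + y·S₁.
The 2×2 minor of x·S₀ + y·S₁ on rows {0,1}, columns {0,1} is −324·x² − 540·xy − 216·y² = (-108)·(3·x + 2·y)(x + y), vanishing at (x:y) = (2:-3) and (1:-1).
M₁ = 2·S₀ − 3·S₁ = [[18, 9, -27], [-18, -9, 27]] = 9·[1, -1][2, 1, -3]ᵀ and M₂ = S₀ − S₁ = [[6, 6, 3], [6, 6, 3]] = 3·[1, 1][2, 2, 1]ᵀ, so take a₁ = [1, -1], b₁ = [2, 1, -3], a₂ = [1, 1], b₂ = [2, 2, 1].
Each slice is an integer combination of E₁ = a₁b₁ᵀ and E₂ = a₂b₂ᵀ: S₀ = −9·E₁ + 9·E₂, S₁ = −9·E₁ + 6·E₂, S₂ = −6·E₁ + 6·E₂; reading off coefficients, c₁ = [-9, -9, -6] and c₂ = [9, 6, 6].
Hence T = [1, -1] ∘ [2, 1, -3] ∘ [-9, -9, -6] + [1, 1] ∘ [2, 2, 1] ∘ [9, 6, 6], so rank(T) ≤ 2.
These bounds meet, so rank(T) = 2.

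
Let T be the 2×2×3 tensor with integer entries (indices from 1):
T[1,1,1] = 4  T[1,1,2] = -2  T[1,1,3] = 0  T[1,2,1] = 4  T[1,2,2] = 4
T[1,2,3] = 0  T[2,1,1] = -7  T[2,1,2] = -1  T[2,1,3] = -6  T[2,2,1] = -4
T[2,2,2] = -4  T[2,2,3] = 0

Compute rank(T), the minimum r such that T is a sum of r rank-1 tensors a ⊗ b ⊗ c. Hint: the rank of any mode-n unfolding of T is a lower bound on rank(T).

3

Lower bound: the mode-3 unfolding of T (rows indexed by k, columns by (i,j) = (1,1), (1,2), (2,1), (2,2)) is [[4, 4, -7, -4], [-2, 4, -1, -4], [0, 0, -6, 0]].
There the 3×3 minor on rows k ∈ {1, 2, 3}, columns (i,j) ∈ {(1,1), (1,2), (2,1)} is det [[4, 4, -7], [-2, 4, -1], [0, 0, -6]] = -144 ≠ 0, so this unfolding has rank ≥ 3; CP rank is at least every unfolding rank, so rank(T) ≥ 3. (Flattening ranks never certify an upper bound on CP rank; for that we must actually write T with 3 rank-1 terms.)
Upper bound: T is a sum of 3 rank-1 terms, T = [1, -1] ⊗ [1, 0] ⊗ [4, -2, 4] + [1, -1] ⊗ [1, 2] ⊗ [2, 2, 0] + [2, 1] ⊗ [1, 0] ⊗ [-1, -1, -2] (written with every a and b primitive with positive leading entry and the scale carried by c; CP decompositions are not unique, and this one is verified by expanding entrywise), so rank(T) ≤ 3.
These bounds meet, so rank(T) = 3.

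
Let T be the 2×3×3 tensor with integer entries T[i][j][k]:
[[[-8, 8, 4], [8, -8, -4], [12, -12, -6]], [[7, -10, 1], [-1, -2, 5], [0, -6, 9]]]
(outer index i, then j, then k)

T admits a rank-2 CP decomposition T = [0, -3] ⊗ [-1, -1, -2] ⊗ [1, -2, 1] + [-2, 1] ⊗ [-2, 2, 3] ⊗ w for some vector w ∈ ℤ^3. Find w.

Subtract the known terms from T to get the rank-1 residual R = [-2, 1] ⊗ [-2, 2, 3] ⊗ w, so R[i,j,k] = a[i]·b[j]·w[k]. Pick indices with nonzero a[0]·b[0] = (-2)·(-2) = 4. Only the fibre through (0,0,·) is needed: R[0,0,:] = T[0,0,:] − Σₗ aₗ[0]bₗ[0]cₗ = [-8, 8, 4] − (0)·(-1)·[1, -2, 1] = [-8, 8, 4]. Then w[k] = R[0,0,k] / 4 for each k, giving w = [-8, 8, 4] / 4 = [-2, 2, 1].

w = [-2, 2, 1]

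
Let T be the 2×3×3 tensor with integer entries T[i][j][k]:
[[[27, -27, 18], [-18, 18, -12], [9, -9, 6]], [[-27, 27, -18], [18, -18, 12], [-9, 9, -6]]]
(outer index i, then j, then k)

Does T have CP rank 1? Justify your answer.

Yes

If T = a ∘ b ∘ c then every fibre of T is a multiple of the corresponding factor, so read the factors off the fibres through the nonzero entry T[0,0,0] = 27.
The mode-1 fibre T[:,0,0] = [27, -27] gives a = (1, -1) (primitive direction); the mode-2 fibre T[0,:,0] = [27, -18, 9] gives b = (3, -2, 1); then c[k] = T[0,0,k] / (a[0]·b[0]) = [27, -27, 18] / 3 = (9, -9, 6).
Expanding (1, -1) ∘ (3, -2, 1) ∘ (9, -9, 6) reproduces all 18 entries of T, so T = (1, -1) ∘ (3, -2, 1) ∘ (9, -9, 6) and rank(T) ≤ 1.
Equivalently every frontal slice T[:,:,k] is c[k] times the rank-1 matrix (1, -1) ∘ (3, -2, 1). So T has rank 1 (it is nonzero).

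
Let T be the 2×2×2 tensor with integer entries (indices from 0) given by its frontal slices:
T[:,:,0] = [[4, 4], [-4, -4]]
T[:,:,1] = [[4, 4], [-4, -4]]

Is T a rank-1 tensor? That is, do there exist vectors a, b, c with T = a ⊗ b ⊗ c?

If T = a ⊗ b ⊗ c then every fibre of T is a multiple of the corresponding factor, so read the factors off the fibres through the nonzero entry T[0,0,0] = 4.
The mode-1 fibre T[:,0,0] = [4, -4] gives a = [1, -1] (primitive direction); the mode-2 fibre T[0,:,0] = [4, 4] gives b = [1, 1]; then c[k] = T[0,0,k] / (a[0]·b[0]) = [4, 4] / 1 = [4, 4].
Expanding [1, -1] ⊗ [1, 1] ⊗ [4, 4] reproduces all 8 entries of T, so T = [1, -1] ⊗ [1, 1] ⊗ [4, 4] and rank(T) ≤ 1.
Equivalently every frontal slice T[:,:,k] is c[k] times the rank-1 matrix [1, -1] ⊗ [1, 1]. So T has rank 1 (it is nonzero).

Yes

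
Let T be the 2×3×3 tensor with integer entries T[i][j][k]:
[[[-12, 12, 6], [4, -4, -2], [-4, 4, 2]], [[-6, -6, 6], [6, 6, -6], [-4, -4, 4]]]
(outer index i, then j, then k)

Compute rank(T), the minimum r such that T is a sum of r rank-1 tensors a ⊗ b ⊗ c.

2

Lower bound: the mode-3 unfolding of T (rows indexed by k, columns by (i,j) = (0,0), (0,1), (0,2), (1,0), (1,1), (1,2)) is [[-12, 4, -4, -6, 6, -4], [12, -4, 4, -6, 6, -4], [6, -2, 2, 6, -6, 4]].
There the 2×2 minor on rows k ∈ {0, 1}, columns (i,j) ∈ {(0,0), (1,0)} is det [[-12, -6], [12, -6]] = 144 ≠ 0, so this unfolding has rank ≥ 2; CP rank is at least every unfolding rank, so rank(T) ≥ 2. (Flattening ranks never certify an upper bound on CP rank; for that we must actually write T with 2 rank-1 terms.)
Upper bound — finding two terms. Write S_k = T[:,:,k] for the frontal slices: S₀ = [[-12, 4, -4], [-6, 6, -4]], S₁ = [[12, -4, 4], [-6, 6, -4]], S₂ = [[6, -2, 2], [6, -6, 4]].
If T = a₁ ⊗ b₁ ⊗ c₁ + a₂ ⊗ b₂ ⊗ c₂ then each S_k = c₁[k]·a₁b₁ᵀ + c₂[k]·a₂b₂ᵀ. S₀ and S₁ are linearly independent, so a₁b₁ᵀ and a₂b₂ᵀ must span the same plane of matrices: they are the rank-1 matrices of the form x·S₀ + y·S₁.
The 2×2 minor of x·S₀ + y·S₁ on rows {0,1}, columns {0,1} is −48·x² + 48·y² = (-48)·(x − y)(x + y), vanishing at (x:y) = (1:1) and (1:-1).
M₁ = S₀ + S₁ = [[0, 0, 0], [-12, 12, -8]] = (-4)·[0, 1][3, -3, 2]ᵀ and M₂ = S₀ − S₁ = [[-24, 8, -8], [0, 0, 0]] = (-8)·[1, 0][3, -1, 1]ᵀ, so take a₁ = [0, 1], b₁ = [3, -3, 2], a₂ = [1, 0], b₂ = [3, -1, 1].
Each slice is an integer combination of E₁ = a₁b₁ᵀ and E₂ = a₂b₂ᵀ: S₀ = −2·E₁ − 4·E₂, S₁ = −2·E₁ + 4·E₂, S₂ = 2·E₁ + 2·E₂; reading off coefficients, c₁ = [-2, -2, 2] and c₂ = [-4, 4, 2].
Hence T = [0, 1] ⊗ [3, -3, 2] ⊗ [-2, -2, 2] + [1, 0] ⊗ [3, -1, 1] ⊗ [-4, 4, 2], so rank(T) ≤ 2.
These bounds meet, so rank(T) = 2.
Check entry T[1,1,1] = 6: (1)·(-3)·(-2) + (0)·(-1)·(4) = 6.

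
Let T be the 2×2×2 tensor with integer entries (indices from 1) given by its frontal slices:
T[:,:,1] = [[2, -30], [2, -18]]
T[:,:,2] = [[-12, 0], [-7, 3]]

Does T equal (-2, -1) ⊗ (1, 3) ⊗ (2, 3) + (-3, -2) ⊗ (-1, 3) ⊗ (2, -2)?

Yes

Reconstruct entrywise from the claimed factors. For example, T[1,1,1] = 2 and Σₗ aₗ[1]bₗ[1]cₗ[1] = (-2)·(1)·(2) + (-3)·(-1)·(2) = 2; checking all 8 entries, every one matches. The claim holds.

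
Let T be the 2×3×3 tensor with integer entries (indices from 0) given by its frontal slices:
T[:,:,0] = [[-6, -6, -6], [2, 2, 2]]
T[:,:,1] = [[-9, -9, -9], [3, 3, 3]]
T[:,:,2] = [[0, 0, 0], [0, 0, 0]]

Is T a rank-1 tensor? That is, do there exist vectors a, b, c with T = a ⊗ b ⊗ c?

If T = a ⊗ b ⊗ c then every fibre of T is a multiple of the corresponding factor, so read the factors off the fibres through the nonzero entry T[0,0,0] = -6.
The mode-1 fibre T[:,0,0] = [-6, 2] gives a = (3, -1) (primitive direction); the mode-2 fibre T[0,:,0] = [-6, -6, -6] gives b = (1, 1, 1); then c[k] = T[0,0,k] / (a[0]·b[0]) = [-6, -9, 0] / 3 = (-2, -3, 0).
Expanding (3, -1) ⊗ (1, 1, 1) ⊗ (-2, -3, 0) reproduces all 18 entries of T, so T = (3, -1) ⊗ (1, 1, 1) ⊗ (-2, -3, 0) and rank(T) ≤ 1.
Equivalently every frontal slice T[:,:,k] is c[k] times the rank-1 matrix (3, -1) ⊗ (1, 1, 1). So T has rank 1 (it is nonzero).

Yes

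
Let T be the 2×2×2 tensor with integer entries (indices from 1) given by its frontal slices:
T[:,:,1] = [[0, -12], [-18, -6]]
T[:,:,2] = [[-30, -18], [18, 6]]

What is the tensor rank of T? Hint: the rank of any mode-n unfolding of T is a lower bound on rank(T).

2

Lower bound: in the mode-3 unfolding of T (rows indexed by k, columns by (i,j)) the 2×2 minor on rows k ∈ {1, 2}, columns (i,j) ∈ {(1,1), (1,2)} is det [[0, -12], [-30, -18]] = -360 ≠ 0, so that unfolding has rank ≥ 2 and hence rank(T) ≥ 2 (CP rank is at least every unfolding rank, though it can be larger).
Upper bound: with S_k = T[:,:,k], the two rank-1 terms a₁b₁ᵀ, a₂b₂ᵀ are the rank-1 members of the pencil x·S₁ + y·S₂.
det(x·S₁ + y·S₂) is −216·x² + 72·xy + 144·y² = (-72)·(3·x + 2·y)(x − y), vanishing at (x:y) = (2:-3) and (1:1).
M₁ = 2·S₁ − 3·S₂ = [[90, 30], [-90, -30]] = 30·[1, -1][3, 1]ᵀ and M₂ = S₁ + S₂ = [[-30, -30], [0, 0]] = (-30)·[1, 0][1, 1]ᵀ, so take a₁ = [1, -1], b₁ = [3, 1], a₂ = [1, 0], b₂ = [1, 1].
Each slice is an integer combination of E₁ = a₁b₁ᵀ and E₂ = a₂b₂ᵀ: S₁ = 6·E₁ − 18·E₂, S₂ = −6·E₁ − 12·E₂; reading off coefficients, c₁ = [6, -6] and c₂ = [-18, -12].
Hence T = [1, -1] ⊗ [3, 1] ⊗ [6, -6] + [1, 0] ⊗ [1, 1] ⊗ [-18, -12], so rank(T) ≤ 2.
These bounds meet, so rank(T) = 2.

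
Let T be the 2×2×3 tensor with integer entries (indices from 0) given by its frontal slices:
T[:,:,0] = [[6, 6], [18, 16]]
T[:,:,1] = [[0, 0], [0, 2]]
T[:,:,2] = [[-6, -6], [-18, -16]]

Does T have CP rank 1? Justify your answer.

The mode-3 unfolding of T (rows indexed by k, columns by (i,j) = (0,0), (0,1), (1,0), (1,1)) is [[6, 6, 18, 16], [0, 0, 0, 2], [-6, -6, -18, -16]].
There the 2×2 minor on rows k ∈ {0, 1}, columns (i,j) ∈ {(0,0), (1,1)} is det [[6, 16], [0, 2]] = 12 ≠ 0, so this unfolding has rank ≥ 2; CP rank is at least every unfolding rank, so rank(T) ≥ 2.
In particular rank(T) ≥ 2 > 1, so T is not rank-1.

No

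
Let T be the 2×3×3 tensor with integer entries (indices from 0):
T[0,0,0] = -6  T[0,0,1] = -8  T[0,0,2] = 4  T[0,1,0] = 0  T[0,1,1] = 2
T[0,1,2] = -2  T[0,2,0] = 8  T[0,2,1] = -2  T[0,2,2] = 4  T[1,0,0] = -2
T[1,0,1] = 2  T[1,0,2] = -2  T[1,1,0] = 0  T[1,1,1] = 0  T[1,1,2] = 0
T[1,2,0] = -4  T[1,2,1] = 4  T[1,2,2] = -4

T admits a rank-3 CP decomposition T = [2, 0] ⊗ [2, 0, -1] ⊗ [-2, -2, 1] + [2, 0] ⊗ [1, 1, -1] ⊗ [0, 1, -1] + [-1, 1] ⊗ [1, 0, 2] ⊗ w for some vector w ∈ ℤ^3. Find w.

Subtract the known terms from T to get the rank-1 residual R = [-1, 1] ⊗ [1, 0, 2] ⊗ w, so R[i,j,k] = a[i]·b[j]·w[k]. Pick indices with nonzero a[0]·b[0] = (-1)·(1) = -1. Only the fibre through (0,0,·) is needed: R[0,0,:] = T[0,0,:] − Σₗ aₗ[0]bₗ[0]cₗ = [-6, -8, 4] − (2)·(2)·[-2, -2, 1] − (2)·(1)·[0, 1, -1] = [2, -2, 2]. Then w[k] = R[0,0,k] / -1 for each k, giving w = [2, -2, 2] / -1 = [-2, 2, -2].

w = [-2, 2, -2]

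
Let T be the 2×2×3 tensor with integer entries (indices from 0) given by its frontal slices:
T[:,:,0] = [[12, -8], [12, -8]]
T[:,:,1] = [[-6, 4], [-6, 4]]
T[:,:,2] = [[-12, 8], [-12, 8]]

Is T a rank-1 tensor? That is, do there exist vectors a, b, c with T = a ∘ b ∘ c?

Yes

If T = a ∘ b ∘ c then every fibre of T is a multiple of the corresponding factor, so read the factors off the fibres through the nonzero entry T[0,0,0] = 12.
The mode-1 fibre T[:,0,0] = [12, 12] gives a = [1, 1] (primitive direction); the mode-2 fibre T[0,:,0] = [12, -8] gives b = [3, -2]; then c[k] = T[0,0,k] / (a[0]·b[0]) = [12, -6, -12] / 3 = [4, -2, -4].
Expanding [1, 1] ∘ [3, -2] ∘ [4, -2, -4] reproduces all 12 entries of T, so T = [1, 1] ∘ [3, -2] ∘ [4, -2, -4] and rank(T) ≤ 1.
Equivalently every frontal slice T[:,:,k] is c[k] times the rank-1 matrix [1, 1] ∘ [3, -2]. So T has rank 1 (it is nonzero).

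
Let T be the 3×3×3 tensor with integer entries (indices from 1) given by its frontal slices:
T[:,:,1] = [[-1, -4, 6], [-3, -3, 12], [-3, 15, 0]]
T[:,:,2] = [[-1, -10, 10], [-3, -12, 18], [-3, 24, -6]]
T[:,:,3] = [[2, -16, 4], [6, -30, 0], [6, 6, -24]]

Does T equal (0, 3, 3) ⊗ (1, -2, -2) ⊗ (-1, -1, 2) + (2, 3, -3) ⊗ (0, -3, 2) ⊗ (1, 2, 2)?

Reconstruct entry (1,1,1) from the claimed factors: Σₗ aₗ[1]bₗ[1]cₗ[1] = (0)·(1)·(-1) + (2)·(0)·(1) = 0, but T[1,1,1] = -1. The claim is false.

No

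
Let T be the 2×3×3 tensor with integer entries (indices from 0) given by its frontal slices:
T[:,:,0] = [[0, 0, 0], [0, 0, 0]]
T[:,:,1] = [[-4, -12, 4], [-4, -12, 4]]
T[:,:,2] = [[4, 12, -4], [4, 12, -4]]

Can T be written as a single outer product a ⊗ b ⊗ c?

If T = a ⊗ b ⊗ c then every fibre of T is a multiple of the corresponding factor, so read the factors off the fibres through the nonzero entry T[0,0,1] = -4.
The mode-1 fibre T[:,0,1] = [-4, -4] gives a = [1, 1] (primitive direction); the mode-2 fibre T[0,:,1] = [-4, -12, 4] gives b = [1, 3, -1]; then c[k] = T[0,0,k] / (a[0]·b[0]) = [0, -4, 4] / 1 = [0, -4, 4].
Expanding [1, 1] ⊗ [1, 3, -1] ⊗ [0, -4, 4] reproduces all 18 entries of T, so T = [1, 1] ⊗ [1, 3, -1] ⊗ [0, -4, 4] and rank(T) ≤ 1.
Equivalently every frontal slice T[:,:,k] is c[k] times the rank-1 matrix [1, 1] ⊗ [1, 3, -1]. So T has rank 1 (it is nonzero).

Yes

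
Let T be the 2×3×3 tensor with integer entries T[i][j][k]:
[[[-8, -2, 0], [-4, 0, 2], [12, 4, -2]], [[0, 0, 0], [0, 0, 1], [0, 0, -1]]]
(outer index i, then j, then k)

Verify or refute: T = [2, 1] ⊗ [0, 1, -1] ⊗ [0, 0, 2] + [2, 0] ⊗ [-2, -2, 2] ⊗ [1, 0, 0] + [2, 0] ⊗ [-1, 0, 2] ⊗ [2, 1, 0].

Reconstruct entry (0,1,2) from the claimed factors: Σₗ aₗ[0]bₗ[1]cₗ[2] = (2)·(1)·(2) + (2)·(-2)·(0) + (2)·(0)·(0) = 4, but T[0,1,2] = 2. The claim is false.

No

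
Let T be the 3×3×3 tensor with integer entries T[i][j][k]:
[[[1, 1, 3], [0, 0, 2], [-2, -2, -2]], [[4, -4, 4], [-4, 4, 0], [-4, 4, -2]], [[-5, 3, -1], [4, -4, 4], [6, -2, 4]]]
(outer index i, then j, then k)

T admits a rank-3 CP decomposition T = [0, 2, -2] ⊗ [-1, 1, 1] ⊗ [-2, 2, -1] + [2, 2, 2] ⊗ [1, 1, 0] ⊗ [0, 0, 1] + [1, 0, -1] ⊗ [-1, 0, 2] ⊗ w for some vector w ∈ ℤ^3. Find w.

w = [-1, -1, -1]

Subtract the known terms from T to get the rank-1 residual R = [1, 0, -1] ⊗ [-1, 0, 2] ⊗ w, so R[i,j,k] = a[i]·b[j]·w[k]. Pick indices with nonzero a[0]·b[0] = (1)·(-1) = -1. Only the fibre through (0,0,·) is needed: R[0,0,:] = T[0,0,:] − Σₗ aₗ[0]bₗ[0]cₗ = [1, 1, 3] − (0)·(-1)·[-2, 2, -1] − (2)·(1)·[0, 0, 1] = [1, 1, 1]. Then w[k] = R[0,0,k] / -1 for each k, giving w = [1, 1, 1] / -1 = [-1, -1, -1].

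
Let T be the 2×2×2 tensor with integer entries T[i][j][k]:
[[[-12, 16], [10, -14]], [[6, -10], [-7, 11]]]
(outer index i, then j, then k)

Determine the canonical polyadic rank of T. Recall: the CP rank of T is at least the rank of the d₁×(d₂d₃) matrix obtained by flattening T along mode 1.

Lower bound: in the mode-2 unfolding of T (rows indexed by j, columns by (i,k)) the 2×2 minor on rows j ∈ {0, 1}, columns (i,k) ∈ {(0,0), (0,1)} is det [[-12, 16], [10, -14]] = 8 ≠ 0, so that unfolding has rank ≥ 2 and hence rank(T) ≥ 2 (CP rank is at least every unfolding rank, though it can be larger).
Upper bound: with S_k = T[:,:,k], the two rank-1 terms a₁b₁ᵀ, a₂b₂ᵀ are the rank-1 members of the pencil x·S₀ + y·S₁.
det(x·S₀ + y·S₁) is 24·x² − 60·xy + 36·y² = 12·(2·x − 3·y)(x − y), vanishing at (x:y) = (3:2) and (1:1).
M₁ = 3·S₀ + 2·S₁ = [[-4, 2], [-2, 1]] = −[2, 1][2, -1]ᵀ and M₂ = S₀ + S₁ = [[4, -4], [-4, 4]] = 4·[1, -1][1, -1]ᵀ, so take a₁ = [2, 1], b₁ = [2, -1], a₂ = [1, -1], b₂ = [1, -1].
Each slice is an integer combination of E₁ = a₁b₁ᵀ and E₂ = a₂b₂ᵀ: S₀ = −E₁ − 8·E₂, S₁ = E₁ + 12·E₂; reading off coefficients, c₁ = [-1, 1] and c₂ = [-8, 12].
Hence T = [2, 1] (x) [2, -1] (x) [-1, 1] + [1, -1] (x) [1, -1] (x) [-8, 12], so rank(T) ≤ 2.
These bounds meet, so rank(T) = 2.

2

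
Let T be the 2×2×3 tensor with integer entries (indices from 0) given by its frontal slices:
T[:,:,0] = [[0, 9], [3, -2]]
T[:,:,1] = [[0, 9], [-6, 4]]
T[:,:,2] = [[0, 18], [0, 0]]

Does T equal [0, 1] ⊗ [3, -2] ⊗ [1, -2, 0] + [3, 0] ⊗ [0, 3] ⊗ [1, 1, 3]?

No

Reconstruct entry (0,1,2) from the claimed factors: Σₗ aₗ[0]bₗ[1]cₗ[2] = (0)·(-2)·(0) + (3)·(3)·(3) = 27, but T[0,1,2] = 18. The claim is false.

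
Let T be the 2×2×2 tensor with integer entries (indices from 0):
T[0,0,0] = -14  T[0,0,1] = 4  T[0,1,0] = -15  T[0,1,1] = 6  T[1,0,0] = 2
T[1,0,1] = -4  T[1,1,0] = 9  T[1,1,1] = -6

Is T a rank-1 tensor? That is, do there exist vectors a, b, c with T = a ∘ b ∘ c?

No

The mode-2 unfolding of T (rows indexed by j, columns by (i,k) = (0,0), (0,1), (1,0), (1,1)) is [[-14, 4, 2, -4], [-15, 6, 9, -6]].
There the 2×2 minor on rows j ∈ {0, 1}, columns (i,k) ∈ {(0,0), (0,1)} is det [[-14, 4], [-15, 6]] = -24 ≠ 0, so this unfolding has rank ≥ 2; CP rank is at least every unfolding rank, so rank(T) ≥ 2.
In particular rank(T) ≥ 2 > 1, so T is not rank-1.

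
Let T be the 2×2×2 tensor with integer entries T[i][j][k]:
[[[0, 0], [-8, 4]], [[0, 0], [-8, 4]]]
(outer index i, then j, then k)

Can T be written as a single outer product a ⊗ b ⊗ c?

If T = a ⊗ b ⊗ c then every fibre of T is a multiple of the corresponding factor, so read the factors off the fibres through the nonzero entry T[0,1,0] = -8.
The mode-1 fibre T[:,1,0] = [-8, -8] gives a = (1, 1) (primitive direction); the mode-2 fibre T[0,:,0] = [0, -8] gives b = (0, 1); then c[k] = T[0,1,k] / (a[0]·b[1]) = [-8, 4] / 1 = (-8, 4).
Expanding (1, 1) ⊗ (0, 1) ⊗ (-8, 4) reproduces all 8 entries of T, so T = (1, 1) ⊗ (0, 1) ⊗ (-8, 4) and rank(T) ≤ 1.
Equivalently every frontal slice T[:,:,k] is c[k] times the rank-1 matrix (1, 1) ⊗ (0, 1). So T has rank 1 (it is nonzero).

Yes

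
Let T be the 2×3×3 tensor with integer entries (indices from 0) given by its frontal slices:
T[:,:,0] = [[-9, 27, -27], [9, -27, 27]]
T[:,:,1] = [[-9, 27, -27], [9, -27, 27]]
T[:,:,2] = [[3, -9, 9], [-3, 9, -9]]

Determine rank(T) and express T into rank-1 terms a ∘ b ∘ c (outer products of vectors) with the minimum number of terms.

rank(T) = 1

Lower bound: T ≠ 0 (e.g. T[0,0,0] = -9), so rank(T) ≥ 1.
Upper bound: if T = a ∘ b ∘ c then every fibre of T is a multiple of the corresponding factor, so read the factors off the fibres through the nonzero entry T[0,0,0] = -9.
The mode-1 fibre T[:,0,0] = [-9, 9] gives a = (1, -1) (primitive direction); the mode-2 fibre T[0,:,0] = [-9, 27, -27] gives b = (1, -3, 3); then c[k] = T[0,0,k] / (a[0]·b[0]) = [-9, -9, 3] / 1 = (-9, -9, 3).
Expanding (1, -1) ∘ (1, -3, 3) ∘ (-9, -9, 3) reproduces all 18 entries of T, so T = (1, -1) ∘ (1, -3, 3) ∘ (-9, -9, 3) and rank(T) ≤ 1.
These bounds meet, so rank(T) = 1.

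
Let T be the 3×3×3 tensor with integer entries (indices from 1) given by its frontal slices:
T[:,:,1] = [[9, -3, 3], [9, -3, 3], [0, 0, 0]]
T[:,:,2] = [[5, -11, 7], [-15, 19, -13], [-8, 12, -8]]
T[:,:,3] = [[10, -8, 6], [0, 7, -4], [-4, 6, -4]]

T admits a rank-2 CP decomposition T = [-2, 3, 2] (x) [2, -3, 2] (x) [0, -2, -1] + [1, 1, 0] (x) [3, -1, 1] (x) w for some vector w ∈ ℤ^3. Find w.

Subtract the known terms from T to get the rank-1 residual R = [1, 1, 0] (x) [3, -1, 1] (x) w, so R[i,j,k] = a[i]·b[j]·w[k]. Pick indices with nonzero a[1]·b[1] = (1)·(3) = 3. Only the fibre through (1,1,·) is needed: R[1,1,:] = T[1,1,:] − Σₗ aₗ[1]bₗ[1]cₗ = [9, 5, 10] − (-2)·(2)·[0, -2, -1] = [9, -3, 6]. Then w[k] = R[1,1,k] / 3 for each k, giving w = [9, -3, 6] / 3 = [3, -1, 2].

w = [3, -1, 2]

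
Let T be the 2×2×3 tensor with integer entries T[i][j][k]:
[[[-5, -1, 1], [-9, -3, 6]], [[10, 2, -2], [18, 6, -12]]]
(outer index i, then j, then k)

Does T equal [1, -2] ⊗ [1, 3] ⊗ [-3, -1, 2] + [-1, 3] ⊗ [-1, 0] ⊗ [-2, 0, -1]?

Reconstruct entry (1,0,0) from the claimed factors: Σₗ aₗ[1]bₗ[0]cₗ[0] = (-2)·(1)·(-3) + (3)·(-1)·(-2) = 12, but T[1,0,0] = 10. The claim is false.

No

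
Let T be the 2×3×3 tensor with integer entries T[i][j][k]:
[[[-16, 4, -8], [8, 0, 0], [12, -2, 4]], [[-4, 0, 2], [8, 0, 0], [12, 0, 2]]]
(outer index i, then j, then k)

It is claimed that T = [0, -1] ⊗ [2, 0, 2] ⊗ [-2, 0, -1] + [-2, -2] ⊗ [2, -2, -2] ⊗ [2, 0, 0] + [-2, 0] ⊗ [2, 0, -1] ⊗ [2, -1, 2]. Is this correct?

Yes

Reconstruct entrywise from the claimed factors. For example, T[0,0,2] = -8 and Σₗ aₗ[0]bₗ[0]cₗ[2] = (0)·(2)·(-1) + (-2)·(2)·(0) + (-2)·(2)·(2) = -8; checking all 18 entries, every one matches. The claim holds.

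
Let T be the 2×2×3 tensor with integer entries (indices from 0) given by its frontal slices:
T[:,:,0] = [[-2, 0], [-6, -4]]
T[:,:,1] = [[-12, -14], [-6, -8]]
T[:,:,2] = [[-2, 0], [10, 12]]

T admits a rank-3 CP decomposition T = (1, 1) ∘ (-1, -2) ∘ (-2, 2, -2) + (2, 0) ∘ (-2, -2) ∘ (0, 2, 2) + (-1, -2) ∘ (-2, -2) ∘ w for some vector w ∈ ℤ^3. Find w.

Subtract the known terms from T to get the rank-1 residual R = (-1, -2) ∘ (-2, -2) ∘ w, so R[i,j,k] = a[i]·b[j]·w[k]. Pick indices with nonzero a[0]·b[0] = (-1)·(-2) = 2. Only the fibre through (0,0,·) is needed: R[0,0,:] = T[0,0,:] − Σₗ aₗ[0]bₗ[0]cₗ = [-2, -12, -2] − (1)·(-1)·(-2, 2, -2) − (2)·(-2)·(0, 2, 2) = [-4, -2, 4]. Then w[k] = R[0,0,k] / 2 for each k, giving w = [-4, -2, 4] / 2 = (-2, -1, 2).

w = (-2, -1, 2)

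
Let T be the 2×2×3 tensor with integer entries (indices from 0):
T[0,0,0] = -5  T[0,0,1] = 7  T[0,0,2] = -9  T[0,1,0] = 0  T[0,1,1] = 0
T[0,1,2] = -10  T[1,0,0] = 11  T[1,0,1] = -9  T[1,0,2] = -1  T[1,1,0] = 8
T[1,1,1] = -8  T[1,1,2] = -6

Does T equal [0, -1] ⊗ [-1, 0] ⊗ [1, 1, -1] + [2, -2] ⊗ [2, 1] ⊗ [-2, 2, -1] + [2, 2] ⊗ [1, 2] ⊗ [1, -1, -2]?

Reconstruct entry (0,0,0) from the claimed factors: Σₗ aₗ[0]bₗ[0]cₗ[0] = (0)·(-1)·(1) + (2)·(2)·(-2) + (2)·(1)·(1) = -6, but T[0,0,0] = -5. The claim is false.

No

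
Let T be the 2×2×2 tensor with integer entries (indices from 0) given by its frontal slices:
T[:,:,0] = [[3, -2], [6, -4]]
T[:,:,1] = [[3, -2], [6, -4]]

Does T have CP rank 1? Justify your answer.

If T = a ⊗ b ⊗ c then every fibre of T is a multiple of the corresponding factor, so read the factors off the fibres through the nonzero entry T[0,0,0] = 3.
The mode-1 fibre T[:,0,0] = [3, 6] gives a = [1, 2] (primitive direction); the mode-2 fibre T[0,:,0] = [3, -2] gives b = [3, -2]; then c[k] = T[0,0,k] / (a[0]·b[0]) = [3, 3] / 3 = [1, 1].
Expanding [1, 2] ⊗ [3, -2] ⊗ [1, 1] reproduces all 8 entries of T, so T = [1, 2] ⊗ [3, -2] ⊗ [1, 1] and rank(T) ≤ 1.
Equivalently every frontal slice T[:,:,k] is c[k] times the rank-1 matrix [1, 2] ⊗ [3, -2]. So T has rank 1 (it is nonzero).

Yes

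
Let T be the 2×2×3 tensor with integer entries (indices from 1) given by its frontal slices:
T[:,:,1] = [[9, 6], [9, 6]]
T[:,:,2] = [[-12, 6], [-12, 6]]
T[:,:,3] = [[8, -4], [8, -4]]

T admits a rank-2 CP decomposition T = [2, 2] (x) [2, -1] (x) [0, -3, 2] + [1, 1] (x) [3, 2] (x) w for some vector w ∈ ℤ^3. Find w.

Subtract the known terms from T to get the rank-1 residual R = [1, 1] (x) [3, 2] (x) w, so R[i,j,k] = a[i]·b[j]·w[k]. Pick indices with nonzero a[1]·b[1] = (1)·(3) = 3. Only the fibre through (1,1,·) is needed: R[1,1,:] = T[1,1,:] − Σₗ aₗ[1]bₗ[1]cₗ = [9, -12, 8] − (2)·(2)·[0, -3, 2] = [9, 0, 0]. Then w[k] = R[1,1,k] / 3 for each k, giving w = [9, 0, 0] / 3 = [3, 0, 0].

w = [3, 0, 0]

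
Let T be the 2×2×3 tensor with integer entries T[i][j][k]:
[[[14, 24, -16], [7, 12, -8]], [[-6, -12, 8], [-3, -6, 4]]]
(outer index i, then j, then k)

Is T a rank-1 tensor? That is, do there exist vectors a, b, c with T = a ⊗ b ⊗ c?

The mode-1 unfolding of T (rows indexed by i, columns by (j,k) = (0,0), (0,1), (0,2), (1,0), (1,1), (1,2)) is [[14, 24, -16, 7, 12, -8], [-6, -12, 8, -3, -6, 4]].
There the 2×2 minor on rows i ∈ {0, 1}, columns (j,k) ∈ {(0,0), (0,1)} is det [[14, 24], [-6, -12]] = -24 ≠ 0, so this unfolding has rank ≥ 2; CP rank is at least every unfolding rank, so rank(T) ≥ 2.
In particular rank(T) ≥ 2 > 1, so T is not rank-1.

No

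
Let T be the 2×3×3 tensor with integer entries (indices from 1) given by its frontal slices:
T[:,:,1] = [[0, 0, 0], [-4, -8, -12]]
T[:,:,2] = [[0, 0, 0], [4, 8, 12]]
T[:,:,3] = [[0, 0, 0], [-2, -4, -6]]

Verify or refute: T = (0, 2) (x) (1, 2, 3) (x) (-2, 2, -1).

Reconstruct entrywise from the claimed factors. For example, T[2,1,1] = -4 and Σₗ aₗ[2]bₗ[1]cₗ[1] = (2)·(1)·(-2) = -4; checking all 18 entries, every one matches. The claim holds.

Yes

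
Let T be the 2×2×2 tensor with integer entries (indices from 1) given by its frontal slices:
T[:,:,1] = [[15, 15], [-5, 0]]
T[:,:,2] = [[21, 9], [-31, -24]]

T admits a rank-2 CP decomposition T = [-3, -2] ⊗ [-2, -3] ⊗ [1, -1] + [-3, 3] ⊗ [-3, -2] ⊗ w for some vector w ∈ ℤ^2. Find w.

Subtract the known terms from T to get the rank-1 residual R = [-3, 3] ⊗ [-3, -2] ⊗ w, so R[i,j,k] = a[i]·b[j]·w[k]. Pick indices with nonzero a[1]·b[1] = (-3)·(-3) = 9. Only the fibre through (1,1,·) is needed: R[1,1,:] = T[1,1,:] − Σₗ aₗ[1]bₗ[1]cₗ = [15, 21] − (-3)·(-2)·[1, -1] = [9, 27]. Then w[k] = R[1,1,k] / 9 for each k, giving w = [9, 27] / 9 = [1, 3].

w = [1, 3]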